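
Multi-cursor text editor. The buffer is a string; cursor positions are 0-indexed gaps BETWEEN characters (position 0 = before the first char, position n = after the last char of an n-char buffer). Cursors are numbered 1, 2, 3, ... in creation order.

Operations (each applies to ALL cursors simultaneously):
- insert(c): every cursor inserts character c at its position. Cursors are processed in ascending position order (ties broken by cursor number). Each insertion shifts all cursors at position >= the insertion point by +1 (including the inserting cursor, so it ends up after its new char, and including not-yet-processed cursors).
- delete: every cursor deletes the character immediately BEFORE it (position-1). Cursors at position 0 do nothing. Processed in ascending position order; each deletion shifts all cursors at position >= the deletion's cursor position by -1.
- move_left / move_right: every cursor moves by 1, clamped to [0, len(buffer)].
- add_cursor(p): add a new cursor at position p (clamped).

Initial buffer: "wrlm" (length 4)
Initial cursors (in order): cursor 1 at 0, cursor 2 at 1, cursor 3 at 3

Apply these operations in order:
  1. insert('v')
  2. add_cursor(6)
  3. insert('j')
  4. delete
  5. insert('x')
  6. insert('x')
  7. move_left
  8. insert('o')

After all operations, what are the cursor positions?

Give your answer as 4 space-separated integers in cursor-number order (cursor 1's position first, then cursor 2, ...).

Answer: 3 8 17 17

Derivation:
After op 1 (insert('v')): buffer="vwvrlvm" (len 7), cursors c1@1 c2@3 c3@6, authorship 1.2..3.
After op 2 (add_cursor(6)): buffer="vwvrlvm" (len 7), cursors c1@1 c2@3 c3@6 c4@6, authorship 1.2..3.
After op 3 (insert('j')): buffer="vjwvjrlvjjm" (len 11), cursors c1@2 c2@5 c3@10 c4@10, authorship 11.22..334.
After op 4 (delete): buffer="vwvrlvm" (len 7), cursors c1@1 c2@3 c3@6 c4@6, authorship 1.2..3.
After op 5 (insert('x')): buffer="vxwvxrlvxxm" (len 11), cursors c1@2 c2@5 c3@10 c4@10, authorship 11.22..334.
After op 6 (insert('x')): buffer="vxxwvxxrlvxxxxm" (len 15), cursors c1@3 c2@7 c3@14 c4@14, authorship 111.222..33434.
After op 7 (move_left): buffer="vxxwvxxrlvxxxxm" (len 15), cursors c1@2 c2@6 c3@13 c4@13, authorship 111.222..33434.
After op 8 (insert('o')): buffer="vxoxwvxoxrlvxxxooxm" (len 19), cursors c1@3 c2@8 c3@17 c4@17, authorship 1111.2222..3343344.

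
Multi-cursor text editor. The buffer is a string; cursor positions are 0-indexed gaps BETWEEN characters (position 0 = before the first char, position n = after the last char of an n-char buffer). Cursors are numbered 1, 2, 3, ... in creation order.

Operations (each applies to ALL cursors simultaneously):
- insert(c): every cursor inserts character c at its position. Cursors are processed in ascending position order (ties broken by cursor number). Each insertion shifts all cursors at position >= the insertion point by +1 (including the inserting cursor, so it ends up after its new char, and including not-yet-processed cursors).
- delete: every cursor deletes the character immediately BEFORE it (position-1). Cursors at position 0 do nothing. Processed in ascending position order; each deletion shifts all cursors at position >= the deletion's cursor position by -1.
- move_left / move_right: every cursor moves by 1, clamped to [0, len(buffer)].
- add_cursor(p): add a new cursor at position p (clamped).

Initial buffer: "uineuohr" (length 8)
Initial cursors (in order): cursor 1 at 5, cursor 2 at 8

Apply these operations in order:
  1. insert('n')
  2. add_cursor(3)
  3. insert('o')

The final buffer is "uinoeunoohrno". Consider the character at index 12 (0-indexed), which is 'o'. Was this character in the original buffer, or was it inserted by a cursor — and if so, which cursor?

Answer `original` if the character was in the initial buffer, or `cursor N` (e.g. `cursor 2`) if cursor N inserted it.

Answer: cursor 2

Derivation:
After op 1 (insert('n')): buffer="uineunohrn" (len 10), cursors c1@6 c2@10, authorship .....1...2
After op 2 (add_cursor(3)): buffer="uineunohrn" (len 10), cursors c3@3 c1@6 c2@10, authorship .....1...2
After op 3 (insert('o')): buffer="uinoeunoohrno" (len 13), cursors c3@4 c1@8 c2@13, authorship ...3..11...22
Authorship (.=original, N=cursor N): . . . 3 . . 1 1 . . . 2 2
Index 12: author = 2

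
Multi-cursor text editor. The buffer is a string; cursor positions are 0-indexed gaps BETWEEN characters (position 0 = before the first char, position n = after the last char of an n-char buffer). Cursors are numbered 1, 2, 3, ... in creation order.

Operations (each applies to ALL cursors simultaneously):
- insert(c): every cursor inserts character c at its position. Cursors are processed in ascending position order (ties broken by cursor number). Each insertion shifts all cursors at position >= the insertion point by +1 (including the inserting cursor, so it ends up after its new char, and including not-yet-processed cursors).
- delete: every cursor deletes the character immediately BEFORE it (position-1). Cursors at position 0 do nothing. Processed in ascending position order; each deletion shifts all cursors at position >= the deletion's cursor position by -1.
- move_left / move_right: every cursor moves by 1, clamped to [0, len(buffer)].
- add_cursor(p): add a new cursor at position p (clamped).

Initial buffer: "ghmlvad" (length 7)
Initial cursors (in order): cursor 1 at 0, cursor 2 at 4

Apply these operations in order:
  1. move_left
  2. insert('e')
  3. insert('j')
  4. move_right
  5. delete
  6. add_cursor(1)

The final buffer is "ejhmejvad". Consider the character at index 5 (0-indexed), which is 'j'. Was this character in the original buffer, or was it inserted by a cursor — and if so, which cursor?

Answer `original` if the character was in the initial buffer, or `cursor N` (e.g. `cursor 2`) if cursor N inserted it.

Answer: cursor 2

Derivation:
After op 1 (move_left): buffer="ghmlvad" (len 7), cursors c1@0 c2@3, authorship .......
After op 2 (insert('e')): buffer="eghmelvad" (len 9), cursors c1@1 c2@5, authorship 1...2....
After op 3 (insert('j')): buffer="ejghmejlvad" (len 11), cursors c1@2 c2@7, authorship 11...22....
After op 4 (move_right): buffer="ejghmejlvad" (len 11), cursors c1@3 c2@8, authorship 11...22....
After op 5 (delete): buffer="ejhmejvad" (len 9), cursors c1@2 c2@6, authorship 11..22...
After op 6 (add_cursor(1)): buffer="ejhmejvad" (len 9), cursors c3@1 c1@2 c2@6, authorship 11..22...
Authorship (.=original, N=cursor N): 1 1 . . 2 2 . . .
Index 5: author = 2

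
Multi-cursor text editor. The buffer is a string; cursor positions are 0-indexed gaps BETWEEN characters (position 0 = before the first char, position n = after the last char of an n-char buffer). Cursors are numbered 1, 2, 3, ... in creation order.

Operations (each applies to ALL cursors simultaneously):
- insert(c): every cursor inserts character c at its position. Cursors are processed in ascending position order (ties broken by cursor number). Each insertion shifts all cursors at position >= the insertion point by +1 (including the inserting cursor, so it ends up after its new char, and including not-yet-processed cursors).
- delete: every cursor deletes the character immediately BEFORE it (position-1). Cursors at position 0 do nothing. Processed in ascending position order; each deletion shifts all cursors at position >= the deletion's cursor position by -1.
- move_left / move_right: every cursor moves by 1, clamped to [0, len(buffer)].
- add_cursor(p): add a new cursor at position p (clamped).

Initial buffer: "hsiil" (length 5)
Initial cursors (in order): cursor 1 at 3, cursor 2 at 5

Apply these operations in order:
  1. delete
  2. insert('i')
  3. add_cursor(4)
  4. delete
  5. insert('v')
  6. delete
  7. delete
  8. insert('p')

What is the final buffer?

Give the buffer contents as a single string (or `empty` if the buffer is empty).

After op 1 (delete): buffer="hsi" (len 3), cursors c1@2 c2@3, authorship ...
After op 2 (insert('i')): buffer="hsiii" (len 5), cursors c1@3 c2@5, authorship ..1.2
After op 3 (add_cursor(4)): buffer="hsiii" (len 5), cursors c1@3 c3@4 c2@5, authorship ..1.2
After op 4 (delete): buffer="hs" (len 2), cursors c1@2 c2@2 c3@2, authorship ..
After op 5 (insert('v')): buffer="hsvvv" (len 5), cursors c1@5 c2@5 c3@5, authorship ..123
After op 6 (delete): buffer="hs" (len 2), cursors c1@2 c2@2 c3@2, authorship ..
After op 7 (delete): buffer="" (len 0), cursors c1@0 c2@0 c3@0, authorship 
After op 8 (insert('p')): buffer="ppp" (len 3), cursors c1@3 c2@3 c3@3, authorship 123

Answer: ppp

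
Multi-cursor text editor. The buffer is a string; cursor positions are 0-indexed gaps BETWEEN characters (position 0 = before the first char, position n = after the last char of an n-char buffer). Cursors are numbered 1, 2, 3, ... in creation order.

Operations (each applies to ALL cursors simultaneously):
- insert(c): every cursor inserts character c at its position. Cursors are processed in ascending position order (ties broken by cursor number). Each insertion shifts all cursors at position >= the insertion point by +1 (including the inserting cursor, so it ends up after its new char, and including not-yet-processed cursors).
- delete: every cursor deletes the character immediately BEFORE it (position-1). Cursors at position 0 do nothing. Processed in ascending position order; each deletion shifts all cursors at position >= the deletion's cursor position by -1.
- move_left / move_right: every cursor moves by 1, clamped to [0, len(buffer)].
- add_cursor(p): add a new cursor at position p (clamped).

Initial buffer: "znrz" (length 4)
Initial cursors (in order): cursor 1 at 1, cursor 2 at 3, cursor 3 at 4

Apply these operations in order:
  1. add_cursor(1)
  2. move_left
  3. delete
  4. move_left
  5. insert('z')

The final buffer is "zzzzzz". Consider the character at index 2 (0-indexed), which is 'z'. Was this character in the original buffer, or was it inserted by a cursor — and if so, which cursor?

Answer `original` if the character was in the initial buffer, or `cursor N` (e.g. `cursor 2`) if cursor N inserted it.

Answer: cursor 3

Derivation:
After op 1 (add_cursor(1)): buffer="znrz" (len 4), cursors c1@1 c4@1 c2@3 c3@4, authorship ....
After op 2 (move_left): buffer="znrz" (len 4), cursors c1@0 c4@0 c2@2 c3@3, authorship ....
After op 3 (delete): buffer="zz" (len 2), cursors c1@0 c4@0 c2@1 c3@1, authorship ..
After op 4 (move_left): buffer="zz" (len 2), cursors c1@0 c2@0 c3@0 c4@0, authorship ..
After op 5 (insert('z')): buffer="zzzzzz" (len 6), cursors c1@4 c2@4 c3@4 c4@4, authorship 1234..
Authorship (.=original, N=cursor N): 1 2 3 4 . .
Index 2: author = 3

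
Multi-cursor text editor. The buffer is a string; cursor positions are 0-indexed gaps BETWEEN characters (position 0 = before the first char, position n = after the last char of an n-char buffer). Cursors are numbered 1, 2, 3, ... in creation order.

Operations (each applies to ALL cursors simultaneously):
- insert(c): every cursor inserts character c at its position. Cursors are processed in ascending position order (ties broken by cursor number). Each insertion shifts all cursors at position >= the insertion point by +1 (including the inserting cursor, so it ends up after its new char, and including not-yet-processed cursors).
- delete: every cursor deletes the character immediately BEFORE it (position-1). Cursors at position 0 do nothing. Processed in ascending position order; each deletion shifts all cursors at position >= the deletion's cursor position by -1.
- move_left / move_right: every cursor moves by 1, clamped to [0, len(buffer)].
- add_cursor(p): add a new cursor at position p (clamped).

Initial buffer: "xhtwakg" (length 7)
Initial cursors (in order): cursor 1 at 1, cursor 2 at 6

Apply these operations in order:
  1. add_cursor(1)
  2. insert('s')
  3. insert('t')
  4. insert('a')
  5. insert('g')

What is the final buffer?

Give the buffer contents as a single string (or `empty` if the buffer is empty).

After op 1 (add_cursor(1)): buffer="xhtwakg" (len 7), cursors c1@1 c3@1 c2@6, authorship .......
After op 2 (insert('s')): buffer="xsshtwaksg" (len 10), cursors c1@3 c3@3 c2@9, authorship .13.....2.
After op 3 (insert('t')): buffer="xsstthtwakstg" (len 13), cursors c1@5 c3@5 c2@12, authorship .1313.....22.
After op 4 (insert('a')): buffer="xssttaahtwakstag" (len 16), cursors c1@7 c3@7 c2@15, authorship .131313.....222.
After op 5 (insert('g')): buffer="xssttaagghtwakstagg" (len 19), cursors c1@9 c3@9 c2@18, authorship .13131313.....2222.

Answer: xssttaagghtwakstagg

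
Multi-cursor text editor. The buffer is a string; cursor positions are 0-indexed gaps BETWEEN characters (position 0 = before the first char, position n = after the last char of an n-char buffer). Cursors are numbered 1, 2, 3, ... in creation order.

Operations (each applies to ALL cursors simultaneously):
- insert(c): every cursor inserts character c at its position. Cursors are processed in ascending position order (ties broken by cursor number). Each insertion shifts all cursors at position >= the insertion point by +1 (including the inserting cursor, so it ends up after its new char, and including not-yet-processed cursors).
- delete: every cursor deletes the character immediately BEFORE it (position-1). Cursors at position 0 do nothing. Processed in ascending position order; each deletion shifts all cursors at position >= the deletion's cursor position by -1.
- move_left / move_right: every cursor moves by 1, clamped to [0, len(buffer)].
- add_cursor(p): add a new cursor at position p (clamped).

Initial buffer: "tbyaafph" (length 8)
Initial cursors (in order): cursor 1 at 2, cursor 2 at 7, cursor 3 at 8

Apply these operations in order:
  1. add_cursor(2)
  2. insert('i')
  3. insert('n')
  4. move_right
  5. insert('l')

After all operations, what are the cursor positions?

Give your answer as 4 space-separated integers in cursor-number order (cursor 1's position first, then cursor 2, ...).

Answer: 9 17 20 9

Derivation:
After op 1 (add_cursor(2)): buffer="tbyaafph" (len 8), cursors c1@2 c4@2 c2@7 c3@8, authorship ........
After op 2 (insert('i')): buffer="tbiiyaafpihi" (len 12), cursors c1@4 c4@4 c2@10 c3@12, authorship ..14.....2.3
After op 3 (insert('n')): buffer="tbiinnyaafpinhin" (len 16), cursors c1@6 c4@6 c2@13 c3@16, authorship ..1414.....22.33
After op 4 (move_right): buffer="tbiinnyaafpinhin" (len 16), cursors c1@7 c4@7 c2@14 c3@16, authorship ..1414.....22.33
After op 5 (insert('l')): buffer="tbiinnyllaafpinhlinl" (len 20), cursors c1@9 c4@9 c2@17 c3@20, authorship ..1414.14....22.2333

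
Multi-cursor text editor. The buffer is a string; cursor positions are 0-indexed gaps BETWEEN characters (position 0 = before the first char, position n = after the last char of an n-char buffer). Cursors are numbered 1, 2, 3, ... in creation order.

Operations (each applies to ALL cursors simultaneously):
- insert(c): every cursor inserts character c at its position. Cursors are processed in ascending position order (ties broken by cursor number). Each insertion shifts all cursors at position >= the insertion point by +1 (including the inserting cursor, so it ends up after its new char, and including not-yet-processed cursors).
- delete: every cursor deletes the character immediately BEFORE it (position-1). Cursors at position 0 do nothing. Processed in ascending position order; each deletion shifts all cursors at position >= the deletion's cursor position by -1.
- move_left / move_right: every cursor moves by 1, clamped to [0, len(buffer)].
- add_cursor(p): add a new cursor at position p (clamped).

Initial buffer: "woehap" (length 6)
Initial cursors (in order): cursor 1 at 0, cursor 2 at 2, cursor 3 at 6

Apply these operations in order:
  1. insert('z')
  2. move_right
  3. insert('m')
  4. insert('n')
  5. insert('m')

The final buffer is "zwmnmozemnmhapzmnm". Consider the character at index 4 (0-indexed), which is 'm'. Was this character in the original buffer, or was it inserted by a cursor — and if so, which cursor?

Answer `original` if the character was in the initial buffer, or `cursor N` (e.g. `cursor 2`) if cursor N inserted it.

After op 1 (insert('z')): buffer="zwozehapz" (len 9), cursors c1@1 c2@4 c3@9, authorship 1..2....3
After op 2 (move_right): buffer="zwozehapz" (len 9), cursors c1@2 c2@5 c3@9, authorship 1..2....3
After op 3 (insert('m')): buffer="zwmozemhapzm" (len 12), cursors c1@3 c2@7 c3@12, authorship 1.1.2.2...33
After op 4 (insert('n')): buffer="zwmnozemnhapzmn" (len 15), cursors c1@4 c2@9 c3@15, authorship 1.11.2.22...333
After op 5 (insert('m')): buffer="zwmnmozemnmhapzmnm" (len 18), cursors c1@5 c2@11 c3@18, authorship 1.111.2.222...3333
Authorship (.=original, N=cursor N): 1 . 1 1 1 . 2 . 2 2 2 . . . 3 3 3 3
Index 4: author = 1

Answer: cursor 1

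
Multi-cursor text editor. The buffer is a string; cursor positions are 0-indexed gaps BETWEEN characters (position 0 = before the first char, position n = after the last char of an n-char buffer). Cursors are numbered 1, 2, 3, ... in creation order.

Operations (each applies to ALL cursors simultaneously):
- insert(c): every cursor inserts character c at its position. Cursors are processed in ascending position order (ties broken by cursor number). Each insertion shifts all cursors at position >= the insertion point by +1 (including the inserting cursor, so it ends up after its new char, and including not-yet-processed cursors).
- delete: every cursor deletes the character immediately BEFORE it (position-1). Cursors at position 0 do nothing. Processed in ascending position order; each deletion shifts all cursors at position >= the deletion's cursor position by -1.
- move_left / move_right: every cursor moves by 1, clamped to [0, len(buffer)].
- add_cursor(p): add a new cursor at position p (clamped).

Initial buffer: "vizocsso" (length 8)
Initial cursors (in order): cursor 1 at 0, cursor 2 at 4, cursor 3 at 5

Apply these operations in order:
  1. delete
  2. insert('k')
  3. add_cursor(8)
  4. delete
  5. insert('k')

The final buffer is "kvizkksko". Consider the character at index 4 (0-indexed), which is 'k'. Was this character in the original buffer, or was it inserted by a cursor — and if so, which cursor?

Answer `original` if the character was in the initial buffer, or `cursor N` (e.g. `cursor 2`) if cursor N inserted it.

After op 1 (delete): buffer="vizsso" (len 6), cursors c1@0 c2@3 c3@3, authorship ......
After op 2 (insert('k')): buffer="kvizkksso" (len 9), cursors c1@1 c2@6 c3@6, authorship 1...23...
After op 3 (add_cursor(8)): buffer="kvizkksso" (len 9), cursors c1@1 c2@6 c3@6 c4@8, authorship 1...23...
After op 4 (delete): buffer="vizso" (len 5), cursors c1@0 c2@3 c3@3 c4@4, authorship .....
After op 5 (insert('k')): buffer="kvizkksko" (len 9), cursors c1@1 c2@6 c3@6 c4@8, authorship 1...23.4.
Authorship (.=original, N=cursor N): 1 . . . 2 3 . 4 .
Index 4: author = 2

Answer: cursor 2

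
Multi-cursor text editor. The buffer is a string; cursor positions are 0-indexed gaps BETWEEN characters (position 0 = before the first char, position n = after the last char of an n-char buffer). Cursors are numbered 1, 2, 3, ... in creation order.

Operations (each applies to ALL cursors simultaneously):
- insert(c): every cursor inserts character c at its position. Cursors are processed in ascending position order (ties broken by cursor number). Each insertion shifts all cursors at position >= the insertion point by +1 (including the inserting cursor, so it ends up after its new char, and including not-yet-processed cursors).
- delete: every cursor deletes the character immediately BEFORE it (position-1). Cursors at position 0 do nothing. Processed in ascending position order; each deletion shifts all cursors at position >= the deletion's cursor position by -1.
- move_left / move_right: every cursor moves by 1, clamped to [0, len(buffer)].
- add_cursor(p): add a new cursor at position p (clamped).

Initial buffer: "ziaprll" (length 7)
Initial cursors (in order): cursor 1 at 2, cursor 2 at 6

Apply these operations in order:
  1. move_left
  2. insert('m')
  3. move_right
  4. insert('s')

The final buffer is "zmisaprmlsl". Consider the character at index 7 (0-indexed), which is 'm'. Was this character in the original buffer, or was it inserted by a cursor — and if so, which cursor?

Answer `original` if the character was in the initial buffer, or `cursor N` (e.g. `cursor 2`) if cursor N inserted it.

After op 1 (move_left): buffer="ziaprll" (len 7), cursors c1@1 c2@5, authorship .......
After op 2 (insert('m')): buffer="zmiaprmll" (len 9), cursors c1@2 c2@7, authorship .1....2..
After op 3 (move_right): buffer="zmiaprmll" (len 9), cursors c1@3 c2@8, authorship .1....2..
After op 4 (insert('s')): buffer="zmisaprmlsl" (len 11), cursors c1@4 c2@10, authorship .1.1...2.2.
Authorship (.=original, N=cursor N): . 1 . 1 . . . 2 . 2 .
Index 7: author = 2

Answer: cursor 2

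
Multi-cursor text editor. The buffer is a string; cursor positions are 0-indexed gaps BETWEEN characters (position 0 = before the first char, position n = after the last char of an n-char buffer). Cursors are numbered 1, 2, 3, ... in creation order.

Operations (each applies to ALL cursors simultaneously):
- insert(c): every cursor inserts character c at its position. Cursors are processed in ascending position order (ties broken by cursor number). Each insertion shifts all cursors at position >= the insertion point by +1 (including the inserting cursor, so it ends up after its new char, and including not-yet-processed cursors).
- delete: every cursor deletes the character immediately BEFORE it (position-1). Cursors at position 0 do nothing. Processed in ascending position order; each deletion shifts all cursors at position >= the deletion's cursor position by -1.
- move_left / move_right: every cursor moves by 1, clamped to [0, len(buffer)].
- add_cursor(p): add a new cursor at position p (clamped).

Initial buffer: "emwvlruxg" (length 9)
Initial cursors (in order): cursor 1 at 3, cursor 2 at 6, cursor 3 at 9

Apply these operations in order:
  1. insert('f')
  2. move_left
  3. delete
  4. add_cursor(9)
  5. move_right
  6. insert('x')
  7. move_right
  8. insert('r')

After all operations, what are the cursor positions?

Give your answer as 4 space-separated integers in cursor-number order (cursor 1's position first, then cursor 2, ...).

Answer: 6 11 17 17

Derivation:
After op 1 (insert('f')): buffer="emwfvlrfuxgf" (len 12), cursors c1@4 c2@8 c3@12, authorship ...1...2...3
After op 2 (move_left): buffer="emwfvlrfuxgf" (len 12), cursors c1@3 c2@7 c3@11, authorship ...1...2...3
After op 3 (delete): buffer="emfvlfuxf" (len 9), cursors c1@2 c2@5 c3@8, authorship ..1..2..3
After op 4 (add_cursor(9)): buffer="emfvlfuxf" (len 9), cursors c1@2 c2@5 c3@8 c4@9, authorship ..1..2..3
After op 5 (move_right): buffer="emfvlfuxf" (len 9), cursors c1@3 c2@6 c3@9 c4@9, authorship ..1..2..3
After op 6 (insert('x')): buffer="emfxvlfxuxfxx" (len 13), cursors c1@4 c2@8 c3@13 c4@13, authorship ..11..22..334
After op 7 (move_right): buffer="emfxvlfxuxfxx" (len 13), cursors c1@5 c2@9 c3@13 c4@13, authorship ..11..22..334
After op 8 (insert('r')): buffer="emfxvrlfxurxfxxrr" (len 17), cursors c1@6 c2@11 c3@17 c4@17, authorship ..11.1.22.2.33434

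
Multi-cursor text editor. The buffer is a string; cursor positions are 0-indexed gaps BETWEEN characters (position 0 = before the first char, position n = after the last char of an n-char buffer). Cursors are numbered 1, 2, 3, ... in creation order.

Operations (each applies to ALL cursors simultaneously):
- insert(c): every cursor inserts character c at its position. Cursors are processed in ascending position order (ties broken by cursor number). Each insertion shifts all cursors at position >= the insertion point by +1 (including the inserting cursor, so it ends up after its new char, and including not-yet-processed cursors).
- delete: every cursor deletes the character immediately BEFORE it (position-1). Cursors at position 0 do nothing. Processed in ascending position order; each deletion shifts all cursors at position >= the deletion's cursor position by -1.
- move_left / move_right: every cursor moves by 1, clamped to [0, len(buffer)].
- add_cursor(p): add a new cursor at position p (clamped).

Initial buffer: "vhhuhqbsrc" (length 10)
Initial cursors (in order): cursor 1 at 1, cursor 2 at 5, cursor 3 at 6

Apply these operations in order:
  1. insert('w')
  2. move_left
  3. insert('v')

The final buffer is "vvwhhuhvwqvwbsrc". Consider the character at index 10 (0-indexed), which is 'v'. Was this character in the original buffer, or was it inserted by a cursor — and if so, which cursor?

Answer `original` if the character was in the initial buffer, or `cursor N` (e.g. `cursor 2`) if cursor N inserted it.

After op 1 (insert('w')): buffer="vwhhuhwqwbsrc" (len 13), cursors c1@2 c2@7 c3@9, authorship .1....2.3....
After op 2 (move_left): buffer="vwhhuhwqwbsrc" (len 13), cursors c1@1 c2@6 c3@8, authorship .1....2.3....
After op 3 (insert('v')): buffer="vvwhhuhvwqvwbsrc" (len 16), cursors c1@2 c2@8 c3@11, authorship .11....22.33....
Authorship (.=original, N=cursor N): . 1 1 . . . . 2 2 . 3 3 . . . .
Index 10: author = 3

Answer: cursor 3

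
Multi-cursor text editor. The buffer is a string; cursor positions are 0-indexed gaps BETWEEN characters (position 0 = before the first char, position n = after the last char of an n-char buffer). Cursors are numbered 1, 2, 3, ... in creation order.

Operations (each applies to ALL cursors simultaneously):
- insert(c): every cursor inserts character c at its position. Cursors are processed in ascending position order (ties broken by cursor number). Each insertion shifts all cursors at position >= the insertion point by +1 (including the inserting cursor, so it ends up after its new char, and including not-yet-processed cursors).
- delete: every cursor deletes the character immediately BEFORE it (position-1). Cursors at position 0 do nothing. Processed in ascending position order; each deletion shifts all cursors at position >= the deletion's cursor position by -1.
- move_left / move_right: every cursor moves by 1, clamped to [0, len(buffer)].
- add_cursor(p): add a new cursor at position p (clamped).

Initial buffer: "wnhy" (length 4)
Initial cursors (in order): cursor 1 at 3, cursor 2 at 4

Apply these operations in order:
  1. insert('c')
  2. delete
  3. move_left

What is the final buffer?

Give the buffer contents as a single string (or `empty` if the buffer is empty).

After op 1 (insert('c')): buffer="wnhcyc" (len 6), cursors c1@4 c2@6, authorship ...1.2
After op 2 (delete): buffer="wnhy" (len 4), cursors c1@3 c2@4, authorship ....
After op 3 (move_left): buffer="wnhy" (len 4), cursors c1@2 c2@3, authorship ....

Answer: wnhy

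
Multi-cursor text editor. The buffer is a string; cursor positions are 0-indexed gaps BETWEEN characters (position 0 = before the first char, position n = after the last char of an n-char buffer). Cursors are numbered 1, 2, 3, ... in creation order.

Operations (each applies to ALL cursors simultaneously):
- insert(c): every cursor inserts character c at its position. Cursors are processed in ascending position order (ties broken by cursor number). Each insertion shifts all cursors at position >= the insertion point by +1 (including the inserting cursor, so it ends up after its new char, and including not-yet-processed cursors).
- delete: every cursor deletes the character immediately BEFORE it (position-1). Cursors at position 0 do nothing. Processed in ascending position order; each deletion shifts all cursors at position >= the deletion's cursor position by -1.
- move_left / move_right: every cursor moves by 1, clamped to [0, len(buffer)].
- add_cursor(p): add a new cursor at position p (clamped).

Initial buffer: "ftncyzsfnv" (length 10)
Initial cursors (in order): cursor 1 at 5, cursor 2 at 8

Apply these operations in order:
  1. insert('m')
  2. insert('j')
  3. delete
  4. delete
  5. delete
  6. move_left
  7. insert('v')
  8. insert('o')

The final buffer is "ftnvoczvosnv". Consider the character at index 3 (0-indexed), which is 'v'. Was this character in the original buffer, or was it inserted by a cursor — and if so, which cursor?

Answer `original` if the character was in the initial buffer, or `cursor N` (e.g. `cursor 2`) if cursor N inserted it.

After op 1 (insert('m')): buffer="ftncymzsfmnv" (len 12), cursors c1@6 c2@10, authorship .....1...2..
After op 2 (insert('j')): buffer="ftncymjzsfmjnv" (len 14), cursors c1@7 c2@12, authorship .....11...22..
After op 3 (delete): buffer="ftncymzsfmnv" (len 12), cursors c1@6 c2@10, authorship .....1...2..
After op 4 (delete): buffer="ftncyzsfnv" (len 10), cursors c1@5 c2@8, authorship ..........
After op 5 (delete): buffer="ftnczsnv" (len 8), cursors c1@4 c2@6, authorship ........
After op 6 (move_left): buffer="ftnczsnv" (len 8), cursors c1@3 c2@5, authorship ........
After op 7 (insert('v')): buffer="ftnvczvsnv" (len 10), cursors c1@4 c2@7, authorship ...1..2...
After op 8 (insert('o')): buffer="ftnvoczvosnv" (len 12), cursors c1@5 c2@9, authorship ...11..22...
Authorship (.=original, N=cursor N): . . . 1 1 . . 2 2 . . .
Index 3: author = 1

Answer: cursor 1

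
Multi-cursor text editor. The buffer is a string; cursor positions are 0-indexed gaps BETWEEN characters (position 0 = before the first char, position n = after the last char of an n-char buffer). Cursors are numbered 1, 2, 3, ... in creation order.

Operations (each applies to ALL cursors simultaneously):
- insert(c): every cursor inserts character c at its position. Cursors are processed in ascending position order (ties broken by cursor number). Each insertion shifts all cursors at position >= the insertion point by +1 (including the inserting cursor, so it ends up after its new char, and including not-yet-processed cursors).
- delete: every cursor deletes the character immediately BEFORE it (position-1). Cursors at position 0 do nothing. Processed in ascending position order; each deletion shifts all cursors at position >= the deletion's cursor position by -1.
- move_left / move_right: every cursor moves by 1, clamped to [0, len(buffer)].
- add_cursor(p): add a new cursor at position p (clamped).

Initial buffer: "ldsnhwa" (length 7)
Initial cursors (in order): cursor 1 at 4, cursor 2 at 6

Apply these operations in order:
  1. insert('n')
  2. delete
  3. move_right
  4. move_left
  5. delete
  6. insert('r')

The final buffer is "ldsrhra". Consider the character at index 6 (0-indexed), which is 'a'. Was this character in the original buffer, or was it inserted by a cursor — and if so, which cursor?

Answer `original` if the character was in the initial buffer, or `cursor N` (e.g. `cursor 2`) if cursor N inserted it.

After op 1 (insert('n')): buffer="ldsnnhwna" (len 9), cursors c1@5 c2@8, authorship ....1..2.
After op 2 (delete): buffer="ldsnhwa" (len 7), cursors c1@4 c2@6, authorship .......
After op 3 (move_right): buffer="ldsnhwa" (len 7), cursors c1@5 c2@7, authorship .......
After op 4 (move_left): buffer="ldsnhwa" (len 7), cursors c1@4 c2@6, authorship .......
After op 5 (delete): buffer="ldsha" (len 5), cursors c1@3 c2@4, authorship .....
After op 6 (insert('r')): buffer="ldsrhra" (len 7), cursors c1@4 c2@6, authorship ...1.2.
Authorship (.=original, N=cursor N): . . . 1 . 2 .
Index 6: author = original

Answer: original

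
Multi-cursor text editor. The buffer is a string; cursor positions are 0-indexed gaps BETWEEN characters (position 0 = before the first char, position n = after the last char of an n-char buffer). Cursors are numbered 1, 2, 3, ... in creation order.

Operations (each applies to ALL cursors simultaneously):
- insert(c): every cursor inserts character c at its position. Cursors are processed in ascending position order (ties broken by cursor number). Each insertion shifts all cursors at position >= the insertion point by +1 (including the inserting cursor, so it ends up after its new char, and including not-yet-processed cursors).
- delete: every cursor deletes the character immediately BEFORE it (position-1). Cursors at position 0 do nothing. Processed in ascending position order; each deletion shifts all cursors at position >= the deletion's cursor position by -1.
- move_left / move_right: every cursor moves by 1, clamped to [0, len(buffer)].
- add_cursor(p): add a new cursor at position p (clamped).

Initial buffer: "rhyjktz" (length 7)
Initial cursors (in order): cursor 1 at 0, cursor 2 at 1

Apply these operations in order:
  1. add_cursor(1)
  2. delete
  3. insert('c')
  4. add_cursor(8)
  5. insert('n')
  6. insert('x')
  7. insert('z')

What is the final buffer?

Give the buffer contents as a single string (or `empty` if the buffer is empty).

After op 1 (add_cursor(1)): buffer="rhyjktz" (len 7), cursors c1@0 c2@1 c3@1, authorship .......
After op 2 (delete): buffer="hyjktz" (len 6), cursors c1@0 c2@0 c3@0, authorship ......
After op 3 (insert('c')): buffer="ccchyjktz" (len 9), cursors c1@3 c2@3 c3@3, authorship 123......
After op 4 (add_cursor(8)): buffer="ccchyjktz" (len 9), cursors c1@3 c2@3 c3@3 c4@8, authorship 123......
After op 5 (insert('n')): buffer="cccnnnhyjktnz" (len 13), cursors c1@6 c2@6 c3@6 c4@12, authorship 123123.....4.
After op 6 (insert('x')): buffer="cccnnnxxxhyjktnxz" (len 17), cursors c1@9 c2@9 c3@9 c4@16, authorship 123123123.....44.
After op 7 (insert('z')): buffer="cccnnnxxxzzzhyjktnxzz" (len 21), cursors c1@12 c2@12 c3@12 c4@20, authorship 123123123123.....444.

Answer: cccnnnxxxzzzhyjktnxzz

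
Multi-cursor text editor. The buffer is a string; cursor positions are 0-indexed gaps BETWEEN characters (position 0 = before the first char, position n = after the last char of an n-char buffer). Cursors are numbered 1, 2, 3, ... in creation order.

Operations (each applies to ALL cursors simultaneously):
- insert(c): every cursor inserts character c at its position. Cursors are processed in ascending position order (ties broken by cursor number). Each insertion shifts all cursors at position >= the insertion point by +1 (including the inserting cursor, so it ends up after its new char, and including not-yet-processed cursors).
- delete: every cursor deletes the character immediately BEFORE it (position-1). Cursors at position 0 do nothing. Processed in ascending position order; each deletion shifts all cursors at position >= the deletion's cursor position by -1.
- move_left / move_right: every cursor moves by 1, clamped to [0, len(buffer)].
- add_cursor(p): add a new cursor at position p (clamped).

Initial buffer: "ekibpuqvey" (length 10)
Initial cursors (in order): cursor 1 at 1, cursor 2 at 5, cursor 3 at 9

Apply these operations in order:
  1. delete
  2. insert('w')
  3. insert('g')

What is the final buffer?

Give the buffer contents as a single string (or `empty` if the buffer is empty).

After op 1 (delete): buffer="kibuqvy" (len 7), cursors c1@0 c2@3 c3@6, authorship .......
After op 2 (insert('w')): buffer="wkibwuqvwy" (len 10), cursors c1@1 c2@5 c3@9, authorship 1...2...3.
After op 3 (insert('g')): buffer="wgkibwguqvwgy" (len 13), cursors c1@2 c2@7 c3@12, authorship 11...22...33.

Answer: wgkibwguqvwgy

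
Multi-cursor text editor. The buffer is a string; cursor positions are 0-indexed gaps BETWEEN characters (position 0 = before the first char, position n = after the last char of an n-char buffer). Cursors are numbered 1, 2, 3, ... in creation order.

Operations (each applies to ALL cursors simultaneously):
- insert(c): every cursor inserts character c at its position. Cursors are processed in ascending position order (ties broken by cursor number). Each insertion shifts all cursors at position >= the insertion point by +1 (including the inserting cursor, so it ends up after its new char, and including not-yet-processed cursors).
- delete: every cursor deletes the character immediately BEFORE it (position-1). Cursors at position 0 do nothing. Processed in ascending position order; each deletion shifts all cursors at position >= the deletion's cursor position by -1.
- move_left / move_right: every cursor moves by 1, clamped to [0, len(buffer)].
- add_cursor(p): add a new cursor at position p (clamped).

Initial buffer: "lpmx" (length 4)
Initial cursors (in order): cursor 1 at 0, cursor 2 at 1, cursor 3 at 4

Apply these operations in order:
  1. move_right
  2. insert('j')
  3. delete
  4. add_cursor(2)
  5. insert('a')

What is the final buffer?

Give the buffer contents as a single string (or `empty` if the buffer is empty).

After op 1 (move_right): buffer="lpmx" (len 4), cursors c1@1 c2@2 c3@4, authorship ....
After op 2 (insert('j')): buffer="ljpjmxj" (len 7), cursors c1@2 c2@4 c3@7, authorship .1.2..3
After op 3 (delete): buffer="lpmx" (len 4), cursors c1@1 c2@2 c3@4, authorship ....
After op 4 (add_cursor(2)): buffer="lpmx" (len 4), cursors c1@1 c2@2 c4@2 c3@4, authorship ....
After op 5 (insert('a')): buffer="lapaamxa" (len 8), cursors c1@2 c2@5 c4@5 c3@8, authorship .1.24..3

Answer: lapaamxa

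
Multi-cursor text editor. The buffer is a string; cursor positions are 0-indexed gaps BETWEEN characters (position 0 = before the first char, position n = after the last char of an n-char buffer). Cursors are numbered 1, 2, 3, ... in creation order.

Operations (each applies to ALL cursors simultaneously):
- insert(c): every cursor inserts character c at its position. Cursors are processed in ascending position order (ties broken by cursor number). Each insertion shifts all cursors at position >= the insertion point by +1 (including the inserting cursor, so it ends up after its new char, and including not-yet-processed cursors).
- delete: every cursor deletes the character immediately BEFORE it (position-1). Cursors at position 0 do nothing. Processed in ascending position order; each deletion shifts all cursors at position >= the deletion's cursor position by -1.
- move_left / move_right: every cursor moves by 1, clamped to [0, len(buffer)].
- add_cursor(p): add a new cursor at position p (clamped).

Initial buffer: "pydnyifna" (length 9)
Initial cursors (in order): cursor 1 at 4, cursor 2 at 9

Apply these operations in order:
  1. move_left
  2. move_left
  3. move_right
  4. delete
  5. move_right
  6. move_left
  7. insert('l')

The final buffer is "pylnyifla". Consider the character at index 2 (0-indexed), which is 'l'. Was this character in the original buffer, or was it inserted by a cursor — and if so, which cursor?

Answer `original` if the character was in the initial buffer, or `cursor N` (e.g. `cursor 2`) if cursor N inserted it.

Answer: cursor 1

Derivation:
After op 1 (move_left): buffer="pydnyifna" (len 9), cursors c1@3 c2@8, authorship .........
After op 2 (move_left): buffer="pydnyifna" (len 9), cursors c1@2 c2@7, authorship .........
After op 3 (move_right): buffer="pydnyifna" (len 9), cursors c1@3 c2@8, authorship .........
After op 4 (delete): buffer="pynyifa" (len 7), cursors c1@2 c2@6, authorship .......
After op 5 (move_right): buffer="pynyifa" (len 7), cursors c1@3 c2@7, authorship .......
After op 6 (move_left): buffer="pynyifa" (len 7), cursors c1@2 c2@6, authorship .......
After op 7 (insert('l')): buffer="pylnyifla" (len 9), cursors c1@3 c2@8, authorship ..1....2.
Authorship (.=original, N=cursor N): . . 1 . . . . 2 .
Index 2: author = 1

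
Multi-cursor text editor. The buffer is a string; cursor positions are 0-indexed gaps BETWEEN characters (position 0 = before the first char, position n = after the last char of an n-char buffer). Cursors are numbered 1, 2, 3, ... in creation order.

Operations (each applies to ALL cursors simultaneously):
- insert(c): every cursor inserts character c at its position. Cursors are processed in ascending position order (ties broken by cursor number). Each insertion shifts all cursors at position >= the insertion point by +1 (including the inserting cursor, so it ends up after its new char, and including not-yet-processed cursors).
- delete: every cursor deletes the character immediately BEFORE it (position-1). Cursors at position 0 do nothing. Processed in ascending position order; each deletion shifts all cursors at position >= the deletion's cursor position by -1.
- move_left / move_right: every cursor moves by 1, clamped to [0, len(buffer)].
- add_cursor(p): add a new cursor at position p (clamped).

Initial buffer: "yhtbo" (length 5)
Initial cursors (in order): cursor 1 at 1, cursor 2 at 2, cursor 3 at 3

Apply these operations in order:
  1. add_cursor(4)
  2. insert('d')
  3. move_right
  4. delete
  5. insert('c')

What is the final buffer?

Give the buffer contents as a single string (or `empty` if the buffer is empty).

After op 1 (add_cursor(4)): buffer="yhtbo" (len 5), cursors c1@1 c2@2 c3@3 c4@4, authorship .....
After op 2 (insert('d')): buffer="ydhdtdbdo" (len 9), cursors c1@2 c2@4 c3@6 c4@8, authorship .1.2.3.4.
After op 3 (move_right): buffer="ydhdtdbdo" (len 9), cursors c1@3 c2@5 c3@7 c4@9, authorship .1.2.3.4.
After op 4 (delete): buffer="ydddd" (len 5), cursors c1@2 c2@3 c3@4 c4@5, authorship .1234
After op 5 (insert('c')): buffer="ydcdcdcdc" (len 9), cursors c1@3 c2@5 c3@7 c4@9, authorship .11223344

Answer: ydcdcdcdc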